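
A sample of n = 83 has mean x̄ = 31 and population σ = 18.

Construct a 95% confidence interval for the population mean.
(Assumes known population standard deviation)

Confidence level: 95%, α = 0.05
z_0.025 = 1.960
SE = σ/√n = 18/√83 = 1.9758
Margin of error = 1.960 × 1.9758 = 3.8726
CI: x̄ ± margin = 31 ± 3.8726
CI: (27.1274, 34.8726)

Answer: (27.1274, 34.8726)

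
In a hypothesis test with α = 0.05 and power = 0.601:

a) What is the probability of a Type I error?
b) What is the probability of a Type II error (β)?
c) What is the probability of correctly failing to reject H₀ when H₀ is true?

a) Type I error probability = α = 0.05
b) Power = P(reject H₀ | H₁ true) = 1 - β = 0.601, so Type II error probability = β = 1 - Power = 0.399
c) P(fail to reject H₀ | H₀ true) = 1 - α = 0.95

Answer: a) 0.05, b) 0.399, c) 0.95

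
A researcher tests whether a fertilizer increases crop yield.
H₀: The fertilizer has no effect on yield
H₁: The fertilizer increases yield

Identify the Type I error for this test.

Type I error (α): Rejecting H₀ when H₀ is true
Type II error (β): Failing to reject H₀ when H₁ is true

Answer: Concluding the fertilizer works when it doesn't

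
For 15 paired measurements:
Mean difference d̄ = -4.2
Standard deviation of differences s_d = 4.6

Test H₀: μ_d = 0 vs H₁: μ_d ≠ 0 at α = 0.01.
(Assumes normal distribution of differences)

df = n - 1 = 14
SE = s_d/√n = 4.6/√15 = 1.1877
t = d̄/SE = -4.2/1.1877 = -3.5362
Critical value: t_{0.005,14} = ±2.977
p-value ≈ 0.0033
Decision: reject H₀

Answer: t = -3.5362, reject H₀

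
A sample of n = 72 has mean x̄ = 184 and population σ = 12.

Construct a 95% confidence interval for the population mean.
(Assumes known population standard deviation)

Confidence level: 95%, α = 0.05
z_0.025 = 1.960
SE = σ/√n = 12/√72 = 1.4142
Margin of error = 1.960 × 1.4142 = 2.7718
CI: x̄ ± margin = 184 ± 2.7718
CI: (181.2282, 186.7718)

Answer: (181.2282, 186.7718)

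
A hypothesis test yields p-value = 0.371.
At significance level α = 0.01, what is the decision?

Compare p-value to α:
0.371 ≥ 0.01
Decision: fail to reject H₀

Answer: fail to reject H₀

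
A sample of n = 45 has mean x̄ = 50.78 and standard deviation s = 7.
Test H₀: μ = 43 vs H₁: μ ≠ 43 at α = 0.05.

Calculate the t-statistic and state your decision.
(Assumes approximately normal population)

Answer: t = 7.4557, reject H₀

Derivation:
df = n - 1 = 44
SE = s/√n = 7/√45 = 1.0435
t = (x̄ - μ₀)/SE = (50.78 - 43)/1.0435 = 7.4557
Critical value: t_{0.025,44} = ±2.015
p-value < 0.0001
Decision: reject H₀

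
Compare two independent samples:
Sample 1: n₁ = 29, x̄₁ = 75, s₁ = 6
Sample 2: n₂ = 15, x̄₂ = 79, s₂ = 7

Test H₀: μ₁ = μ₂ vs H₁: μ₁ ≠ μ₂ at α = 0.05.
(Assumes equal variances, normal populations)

Pooled variance: s²_p = [28×6² + 14×7²]/(42) = 40.3333
s_p = 6.3509
SE = s_p×√(1/n₁ + 1/n₂) = 6.3509×√(1/29 + 1/15) = 2.0198
t = (x̄₁ - x̄₂)/SE = (75 - 79)/2.0198 = -1.9804
df = 42, t-critical = ±2.018
Decision: fail to reject H₀

Answer: t = -1.9804, fail to reject H₀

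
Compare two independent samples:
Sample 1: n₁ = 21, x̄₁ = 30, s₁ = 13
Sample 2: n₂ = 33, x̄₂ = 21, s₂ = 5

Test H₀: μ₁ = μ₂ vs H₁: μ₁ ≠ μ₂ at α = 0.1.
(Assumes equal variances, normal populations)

Pooled variance: s²_p = [20×13² + 32×5²]/(52) = 80.3846
s_p = 8.9657
SE = s_p×√(1/n₁ + 1/n₂) = 8.9657×√(1/21 + 1/33) = 2.5027
t = (x̄₁ - x̄₂)/SE = (30 - 21)/2.5027 = 3.5961
df = 52, t-critical = ±1.675
Decision: reject H₀

Answer: t = 3.5961, reject H₀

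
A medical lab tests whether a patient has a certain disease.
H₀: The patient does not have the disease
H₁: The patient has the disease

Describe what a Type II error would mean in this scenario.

Answer: Failing to diagnose a patient who actually has the disease (false negative)

Derivation:
Type I error: rejecting H₀ when it is actually true (false positive).
Type II error: failing to reject H₀ when H₁ is actually true (false negative).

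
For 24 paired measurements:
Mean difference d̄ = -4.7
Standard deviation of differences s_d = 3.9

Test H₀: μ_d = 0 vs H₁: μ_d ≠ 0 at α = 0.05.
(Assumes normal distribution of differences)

Answer: t = -5.9038, reject H₀

Derivation:
df = n - 1 = 23
SE = s_d/√n = 3.9/√24 = 0.7961
t = d̄/SE = -4.7/0.7961 = -5.9038
Critical value: t_{0.025,23} = ±2.069
p-value < 0.0001
Decision: reject H₀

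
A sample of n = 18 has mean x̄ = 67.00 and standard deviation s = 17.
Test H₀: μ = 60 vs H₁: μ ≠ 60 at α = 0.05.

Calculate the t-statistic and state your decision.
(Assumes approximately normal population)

df = n - 1 = 17
SE = s/√n = 17/√18 = 4.0069
t = (x̄ - μ₀)/SE = (67.00 - 60)/4.0069 = 1.7470
Critical value: t_{0.025,17} = ±2.110
p-value ≈ 0.0987
Decision: fail to reject H₀

Answer: t = 1.7470, fail to reject H₀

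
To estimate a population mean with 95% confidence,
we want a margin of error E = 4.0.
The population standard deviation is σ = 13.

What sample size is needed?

Answer: n = 41

Derivation:
z_0.025 = 1.960
n = (z×σ/E)² = (1.960×13/4.0)²
n = 40.5769
Round up: n = 41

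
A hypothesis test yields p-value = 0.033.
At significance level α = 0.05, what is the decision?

Compare p-value to α:
0.033 < 0.05
Decision: reject H₀

Answer: reject H₀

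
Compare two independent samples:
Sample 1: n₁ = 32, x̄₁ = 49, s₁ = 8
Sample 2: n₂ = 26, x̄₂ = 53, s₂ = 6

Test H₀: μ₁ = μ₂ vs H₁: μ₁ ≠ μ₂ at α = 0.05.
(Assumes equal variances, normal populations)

Answer: t = -2.1110, reject H₀

Derivation:
Pooled variance: s²_p = [31×8² + 25×6²]/(56) = 51.5000
s_p = 7.1764
SE = s_p×√(1/n₁ + 1/n₂) = 7.1764×√(1/32 + 1/26) = 1.8948
t = (x̄₁ - x̄₂)/SE = (49 - 53)/1.8948 = -2.1110
df = 56, t-critical = ±2.003
Decision: reject H₀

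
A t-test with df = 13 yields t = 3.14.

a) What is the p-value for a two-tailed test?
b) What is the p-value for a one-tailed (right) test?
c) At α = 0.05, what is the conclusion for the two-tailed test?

Answer: a) 0.0078, b) 0.0039, c) reject H₀

Derivation:
Using t-distribution with df = 13:
a) Two-tailed: p = 2×P(T > 3.14) = 0.0078
b) One-tailed: p = P(T > 3.14) = 0.0039
c) 0.0078 < 0.05, reject H₀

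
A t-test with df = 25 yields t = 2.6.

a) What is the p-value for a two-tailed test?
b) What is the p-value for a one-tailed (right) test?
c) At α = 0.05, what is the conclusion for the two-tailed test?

Answer: a) 0.0154, b) 0.0077, c) reject H₀

Derivation:
Using t-distribution with df = 25:
a) Two-tailed: p = 2×P(T > 2.6) = 0.0154
b) One-tailed: p = P(T > 2.6) = 0.0077
c) 0.0154 < 0.05, reject H₀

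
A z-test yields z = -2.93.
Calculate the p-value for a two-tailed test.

Answer: p-value ≈ 0.0034

Derivation:
For z = -2.93:
p = 2×P(Z > |-2.93|) = 2×(1 - Φ(2.93)) = 0.0034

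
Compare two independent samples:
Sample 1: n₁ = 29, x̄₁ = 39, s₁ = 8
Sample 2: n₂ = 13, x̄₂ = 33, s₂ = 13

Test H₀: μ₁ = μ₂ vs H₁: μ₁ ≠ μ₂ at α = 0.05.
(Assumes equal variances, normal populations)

Answer: t = 1.8395, fail to reject H₀

Derivation:
Pooled variance: s²_p = [28×8² + 12×13²]/(40) = 95.5000
s_p = 9.7724
SE = s_p×√(1/n₁ + 1/n₂) = 9.7724×√(1/29 + 1/13) = 3.2618
t = (x̄₁ - x̄₂)/SE = (39 - 33)/3.2618 = 1.8395
df = 40, t-critical = ±2.021
Decision: fail to reject H₀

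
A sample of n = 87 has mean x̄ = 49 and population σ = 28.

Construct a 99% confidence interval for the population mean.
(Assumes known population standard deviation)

Confidence level: 99%, α = 0.01
z_0.005 = 2.576
SE = σ/√n = 28/√87 = 3.0019
Margin of error = 2.576 × 3.0019 = 7.7329
CI: x̄ ± margin = 49 ± 7.7329
CI: (41.2671, 56.7329)

Answer: (41.2671, 56.7329)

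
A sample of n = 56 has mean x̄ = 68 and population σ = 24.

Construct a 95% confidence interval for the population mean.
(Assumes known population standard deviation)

Answer: (61.7141, 74.2859)

Derivation:
Confidence level: 95%, α = 0.05
z_0.025 = 1.960
SE = σ/√n = 24/√56 = 3.2071
Margin of error = 1.960 × 3.2071 = 6.2859
CI: x̄ ± margin = 68 ± 6.2859
CI: (61.7141, 74.2859)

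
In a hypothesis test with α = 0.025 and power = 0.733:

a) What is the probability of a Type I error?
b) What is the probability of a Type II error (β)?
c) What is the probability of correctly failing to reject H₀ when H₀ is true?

a) Type I error probability = α = 0.025
b) Power = P(reject H₀ | H₁ true) = 1 - β = 0.733, so Type II error probability = β = 1 - Power = 0.267
c) P(fail to reject H₀ | H₀ true) = 1 - α = 0.975

Answer: a) 0.025, b) 0.267, c) 0.975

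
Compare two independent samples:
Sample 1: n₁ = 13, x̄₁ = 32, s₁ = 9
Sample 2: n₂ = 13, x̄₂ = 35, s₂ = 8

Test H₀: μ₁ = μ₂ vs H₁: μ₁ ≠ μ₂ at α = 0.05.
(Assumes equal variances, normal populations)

Pooled variance: s²_p = [12×9² + 12×8²]/(24) = 72.5000
s_p = 8.5147
SE = s_p×√(1/n₁ + 1/n₂) = 8.5147×√(1/13 + 1/13) = 3.3397
t = (x̄₁ - x̄₂)/SE = (32 - 35)/3.3397 = -0.8983
df = 24, t-critical = ±2.064
Decision: fail to reject H₀

Answer: t = -0.8983, fail to reject H₀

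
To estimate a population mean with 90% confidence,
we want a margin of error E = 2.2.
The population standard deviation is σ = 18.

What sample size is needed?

Answer: n = 182

Derivation:
z_0.05 = 1.645
n = (z×σ/E)² = (1.645×18/2.2)²
n = 181.1471
Round up: n = 182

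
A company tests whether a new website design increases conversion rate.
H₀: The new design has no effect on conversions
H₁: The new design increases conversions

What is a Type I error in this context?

Type I error: rejecting H₀ when it is actually true (false positive).
Type II error: failing to reject H₀ when H₁ is actually true (false negative).

Answer: Switching to a new design that doesn't actually help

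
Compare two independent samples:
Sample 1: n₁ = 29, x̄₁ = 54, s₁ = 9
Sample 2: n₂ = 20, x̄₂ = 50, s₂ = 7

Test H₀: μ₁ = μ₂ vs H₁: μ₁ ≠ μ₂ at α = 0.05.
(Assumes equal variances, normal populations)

Pooled variance: s²_p = [28×9² + 19×7²]/(47) = 68.0638
s_p = 8.2501
SE = s_p×√(1/n₁ + 1/n₂) = 8.2501×√(1/29 + 1/20) = 2.3980
t = (x̄₁ - x̄₂)/SE = (54 - 50)/2.3980 = 1.6681
df = 47, t-critical = ±2.012
Decision: fail to reject H₀

Answer: t = 1.6681, fail to reject H₀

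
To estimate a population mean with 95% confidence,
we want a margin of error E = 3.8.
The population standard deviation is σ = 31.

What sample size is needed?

Answer: n = 256

Derivation:
z_0.025 = 1.960
n = (z×σ/E)² = (1.960×31/3.8)²
n = 255.6633
Round up: n = 256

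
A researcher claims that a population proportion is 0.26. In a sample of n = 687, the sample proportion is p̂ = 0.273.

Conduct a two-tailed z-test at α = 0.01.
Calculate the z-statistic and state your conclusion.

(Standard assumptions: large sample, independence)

Answer: z = 0.7768, fail to reject H₀

Derivation:
H₀: p = 0.26, H₁: p ≠ 0.26
Standard error: SE = √(p₀(1-p₀)/n) = √(0.26×0.74/687) = 0.016735
z-statistic: z = (p̂ - p₀)/SE = (0.273 - 0.26)/0.016735 = 0.7768
Critical value: z_0.005 = ±2.576
p-value = 0.4373
Decision: fail to reject H₀ at α = 0.01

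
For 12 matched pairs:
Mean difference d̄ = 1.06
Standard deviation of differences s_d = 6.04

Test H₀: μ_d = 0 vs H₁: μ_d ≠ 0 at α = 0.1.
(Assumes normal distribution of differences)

Answer: t = 0.6079, fail to reject H₀

Derivation:
df = n - 1 = 11
SE = s_d/√n = 6.04/√12 = 1.7436
t = d̄/SE = 1.06/1.7436 = 0.6079
Critical value: t_{0.05,11} = ±1.796
p-value ≈ 0.5556
Decision: fail to reject H₀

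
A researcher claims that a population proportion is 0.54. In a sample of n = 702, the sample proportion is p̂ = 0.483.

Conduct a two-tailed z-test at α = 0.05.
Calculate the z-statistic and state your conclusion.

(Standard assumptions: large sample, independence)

H₀: p = 0.54, H₁: p ≠ 0.54
Standard error: SE = √(p₀(1-p₀)/n) = √(0.54×0.46/702) = 0.018811
z-statistic: z = (p̂ - p₀)/SE = (0.483 - 0.54)/0.018811 = -3.0301
Critical value: z_0.025 = ±1.960
p-value = 0.0024
Decision: reject H₀ at α = 0.05

Answer: z = -3.0301, reject H₀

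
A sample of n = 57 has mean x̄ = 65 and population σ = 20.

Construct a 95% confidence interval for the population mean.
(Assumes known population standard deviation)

Answer: (59.8078, 70.1922)

Derivation:
Confidence level: 95%, α = 0.05
z_0.025 = 1.960
SE = σ/√n = 20/√57 = 2.6491
Margin of error = 1.960 × 2.6491 = 5.1922
CI: x̄ ± margin = 65 ± 5.1922
CI: (59.8078, 70.1922)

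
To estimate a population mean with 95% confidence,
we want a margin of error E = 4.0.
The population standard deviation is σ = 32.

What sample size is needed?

Answer: n = 246

Derivation:
z_0.025 = 1.960
n = (z×σ/E)² = (1.960×32/4.0)²
n = 245.8624
Round up: n = 246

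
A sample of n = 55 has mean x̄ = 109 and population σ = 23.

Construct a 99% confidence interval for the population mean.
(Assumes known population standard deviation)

Confidence level: 99%, α = 0.01
z_0.005 = 2.576
SE = σ/√n = 23/√55 = 3.1013
Margin of error = 2.576 × 3.1013 = 7.9889
CI: x̄ ± margin = 109 ± 7.9889
CI: (101.0111, 116.9889)

Answer: (101.0111, 116.9889)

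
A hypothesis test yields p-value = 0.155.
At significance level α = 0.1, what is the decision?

Compare p-value to α:
0.155 ≥ 0.1
Decision: fail to reject H₀

Answer: fail to reject H₀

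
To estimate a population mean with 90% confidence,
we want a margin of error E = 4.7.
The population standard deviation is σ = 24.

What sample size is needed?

Answer: n = 71

Derivation:
z_0.05 = 1.645
n = (z×σ/E)² = (1.645×24/4.7)²
n = 70.5600
Round up: n = 71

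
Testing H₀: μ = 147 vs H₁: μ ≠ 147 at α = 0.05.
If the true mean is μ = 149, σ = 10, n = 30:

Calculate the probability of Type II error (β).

Answer: β ≈ 0.8052

Derivation:
SE = σ/√n = 10/√30 = 1.8257
Critical values: μ₀ ± z_0.025×SE = 147 ± 1.960×1.8257
Acceptance region: (143.4216, 150.5784)
Under H₁ (μ = 149): z_high = (150.5784 - 149)/1.8257 = 0.8645, z_low = (143.4216 - 149)/1.8257 = -3.0555
β = P(not reject | H₁) = Φ(0.8645) - Φ(-3.0555) ≈ 0.8052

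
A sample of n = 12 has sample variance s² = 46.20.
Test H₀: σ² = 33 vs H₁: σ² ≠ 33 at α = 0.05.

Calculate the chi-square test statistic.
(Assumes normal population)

df = n - 1 = 11
χ² = (n-1)s²/σ₀² = 11×46.20/33 = 15.4000
Critical values: χ²_{0.975,11} = 3.816, χ²_{0.025,11} = 21.920
Rejection region: χ² < 3.816 or χ² > 21.920
Decision: fail to reject H₀

Answer: χ² = 15.4000, fail to reject H₀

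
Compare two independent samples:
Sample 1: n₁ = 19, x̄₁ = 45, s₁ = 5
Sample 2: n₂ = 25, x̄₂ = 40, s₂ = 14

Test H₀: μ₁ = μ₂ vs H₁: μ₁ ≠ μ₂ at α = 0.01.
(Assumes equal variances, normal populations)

Pooled variance: s²_p = [18×5² + 24×14²]/(42) = 122.7143
s_p = 11.0776
SE = s_p×√(1/n₁ + 1/n₂) = 11.0776×√(1/19 + 1/25) = 3.3715
t = (x̄₁ - x̄₂)/SE = (45 - 40)/3.3715 = 1.4830
df = 42, t-critical = ±2.698
Decision: fail to reject H₀

Answer: t = 1.4830, fail to reject H₀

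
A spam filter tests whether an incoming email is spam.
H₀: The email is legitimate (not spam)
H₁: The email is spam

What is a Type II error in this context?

Type I error: rejecting H₀ when it is actually true (false positive).
Type II error: failing to reject H₀ when H₁ is actually true (false negative).

Answer: Letting a spam email through to the inbox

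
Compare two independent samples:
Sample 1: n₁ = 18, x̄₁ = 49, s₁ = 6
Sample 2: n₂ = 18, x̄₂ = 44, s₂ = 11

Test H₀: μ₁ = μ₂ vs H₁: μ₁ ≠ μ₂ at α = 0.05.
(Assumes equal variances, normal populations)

Pooled variance: s²_p = [17×6² + 17×11²]/(34) = 78.5000
s_p = 8.8600
SE = s_p×√(1/n₁ + 1/n₂) = 8.8600×√(1/18 + 1/18) = 2.9533
t = (x̄₁ - x̄₂)/SE = (49 - 44)/2.9533 = 1.6930
df = 34, t-critical = ±2.032
Decision: fail to reject H₀

Answer: t = 1.6930, fail to reject H₀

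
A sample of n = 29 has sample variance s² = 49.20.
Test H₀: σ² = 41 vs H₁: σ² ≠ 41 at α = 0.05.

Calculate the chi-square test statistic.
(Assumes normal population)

Answer: χ² = 33.6000, fail to reject H₀

Derivation:
df = n - 1 = 28
χ² = (n-1)s²/σ₀² = 28×49.20/41 = 33.6000
Critical values: χ²_{0.975,28} = 15.308, χ²_{0.025,28} = 44.461
Rejection region: χ² < 15.308 or χ² > 44.461
Decision: fail to reject H₀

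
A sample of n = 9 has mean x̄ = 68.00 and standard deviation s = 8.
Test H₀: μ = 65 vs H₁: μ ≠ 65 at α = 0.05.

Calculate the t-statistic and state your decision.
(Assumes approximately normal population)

df = n - 1 = 8
SE = s/√n = 8/√9 = 2.6667
t = (x̄ - μ₀)/SE = (68.00 - 65)/2.6667 = 1.1250
Critical value: t_{0.025,8} = ±2.306
p-value ≈ 0.2932
Decision: fail to reject H₀

Answer: t = 1.1250, fail to reject H₀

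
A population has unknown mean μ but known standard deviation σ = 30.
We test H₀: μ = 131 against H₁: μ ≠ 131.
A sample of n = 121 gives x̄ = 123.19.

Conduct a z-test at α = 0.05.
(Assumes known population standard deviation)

Standard error: SE = σ/√n = 30/√121 = 2.7273
z-statistic: z = (x̄ - μ₀)/SE = (123.19 - 131)/2.7273 = -2.8636
Critical value: ±1.960
p-value = 0.0042
Decision: reject H₀

Answer: z = -2.8636, reject H₀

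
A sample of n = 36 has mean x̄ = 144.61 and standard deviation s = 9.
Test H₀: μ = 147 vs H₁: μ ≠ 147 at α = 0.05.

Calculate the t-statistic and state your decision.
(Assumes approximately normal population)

df = n - 1 = 35
SE = s/√n = 9/√36 = 1.5000
t = (x̄ - μ₀)/SE = (144.61 - 147)/1.5000 = -1.5933
Critical value: t_{0.025,35} = ±2.030
p-value ≈ 0.1201
Decision: fail to reject H₀

Answer: t = -1.5933, fail to reject H₀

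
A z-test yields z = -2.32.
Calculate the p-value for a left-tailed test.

Answer: p-value ≈ 0.0102

Derivation:
For z = -2.32:
p = P(Z < -2.32) = Φ(-2.32) = 0.0102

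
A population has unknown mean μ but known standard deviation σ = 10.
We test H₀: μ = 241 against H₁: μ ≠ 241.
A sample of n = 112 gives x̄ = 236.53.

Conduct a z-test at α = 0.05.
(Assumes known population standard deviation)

Standard error: SE = σ/√n = 10/√112 = 0.9449
z-statistic: z = (x̄ - μ₀)/SE = (236.53 - 241)/0.9449 = -4.7307
Critical value: ±1.960
p-value < 0.0001
Decision: reject H₀

Answer: z = -4.7307, reject H₀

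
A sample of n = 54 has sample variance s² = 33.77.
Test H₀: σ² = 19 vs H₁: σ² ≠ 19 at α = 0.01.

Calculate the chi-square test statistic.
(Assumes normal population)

df = n - 1 = 53
χ² = (n-1)s²/σ₀² = 53×33.77/19 = 94.2005
Critical values: χ²_{0.995,53} = 30.230, χ²_{0.005,53} = 83.253
Rejection region: χ² < 30.230 or χ² > 83.253
Decision: reject H₀

Answer: χ² = 94.2005, reject H₀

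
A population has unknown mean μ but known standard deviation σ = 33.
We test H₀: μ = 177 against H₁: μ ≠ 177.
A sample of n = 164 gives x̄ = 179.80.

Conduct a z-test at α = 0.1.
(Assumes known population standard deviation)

Standard error: SE = σ/√n = 33/√164 = 2.5769
z-statistic: z = (x̄ - μ₀)/SE = (179.80 - 177)/2.5769 = 1.0866
Critical value: ±1.645
p-value = 0.2772
Decision: fail to reject H₀

Answer: z = 1.0866, fail to reject H₀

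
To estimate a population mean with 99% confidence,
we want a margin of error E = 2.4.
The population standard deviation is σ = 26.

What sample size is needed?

Answer: n = 779

Derivation:
z_0.005 = 2.576
n = (z×σ/E)² = (2.576×26/2.4)²
n = 778.7820
Round up: n = 779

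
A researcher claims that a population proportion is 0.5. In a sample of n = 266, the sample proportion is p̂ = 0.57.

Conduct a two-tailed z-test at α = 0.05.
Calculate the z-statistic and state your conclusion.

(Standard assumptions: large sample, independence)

H₀: p = 0.5, H₁: p ≠ 0.5
Standard error: SE = √(p₀(1-p₀)/n) = √(0.5×0.5/266) = 0.030657
z-statistic: z = (p̂ - p₀)/SE = (0.57 - 0.5)/0.030657 = 2.2833
Critical value: z_0.025 = ±1.960
p-value = 0.0224
Decision: reject H₀ at α = 0.05

Answer: z = 2.2833, reject H₀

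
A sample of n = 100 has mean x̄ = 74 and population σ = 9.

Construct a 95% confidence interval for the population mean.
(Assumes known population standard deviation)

Confidence level: 95%, α = 0.05
z_0.025 = 1.960
SE = σ/√n = 9/√100 = 0.9000
Margin of error = 1.960 × 0.9000 = 1.7640
CI: x̄ ± margin = 74 ± 1.7640
CI: (72.2360, 75.7640)

Answer: (72.2360, 75.7640)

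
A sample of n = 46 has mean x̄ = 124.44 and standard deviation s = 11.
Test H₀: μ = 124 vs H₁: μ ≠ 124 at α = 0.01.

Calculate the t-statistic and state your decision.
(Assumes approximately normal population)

df = n - 1 = 45
SE = s/√n = 11/√46 = 1.6219
t = (x̄ - μ₀)/SE = (124.44 - 124)/1.6219 = 0.2713
Critical value: t_{0.005,45} = ±2.690
p-value ≈ 0.7874
Decision: fail to reject H₀

Answer: t = 0.2713, fail to reject H₀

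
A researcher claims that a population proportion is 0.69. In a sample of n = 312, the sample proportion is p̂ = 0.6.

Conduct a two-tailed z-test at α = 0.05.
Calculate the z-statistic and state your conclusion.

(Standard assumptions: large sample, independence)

Answer: z = -3.4372, reject H₀

Derivation:
H₀: p = 0.69, H₁: p ≠ 0.69
Standard error: SE = √(p₀(1-p₀)/n) = √(0.69×0.31/312) = 0.026184
z-statistic: z = (p̂ - p₀)/SE = (0.6 - 0.69)/0.026184 = -3.4372
Critical value: z_0.025 = ±1.960
p-value = 0.0006
Decision: reject H₀ at α = 0.05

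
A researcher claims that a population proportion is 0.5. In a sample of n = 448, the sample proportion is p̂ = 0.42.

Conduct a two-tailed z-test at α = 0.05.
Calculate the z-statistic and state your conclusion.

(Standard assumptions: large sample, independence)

H₀: p = 0.5, H₁: p ≠ 0.5
Standard error: SE = √(p₀(1-p₀)/n) = √(0.5×0.5/448) = 0.023623
z-statistic: z = (p̂ - p₀)/SE = (0.42 - 0.5)/0.023623 = -3.3865
Critical value: z_0.025 = ±1.960
p-value = 0.0007
Decision: reject H₀ at α = 0.05

Answer: z = -3.3865, reject H₀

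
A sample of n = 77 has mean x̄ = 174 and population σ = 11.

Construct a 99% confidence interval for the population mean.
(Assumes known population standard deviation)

Confidence level: 99%, α = 0.01
z_0.005 = 2.576
SE = σ/√n = 11/√77 = 1.2536
Margin of error = 2.576 × 1.2536 = 3.2293
CI: x̄ ± margin = 174 ± 3.2293
CI: (170.7707, 177.2293)

Answer: (170.7707, 177.2293)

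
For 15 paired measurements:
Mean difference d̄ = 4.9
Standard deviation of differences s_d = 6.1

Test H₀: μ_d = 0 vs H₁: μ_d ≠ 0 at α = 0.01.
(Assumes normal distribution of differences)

df = n - 1 = 14
SE = s_d/√n = 6.1/√15 = 1.5750
t = d̄/SE = 4.9/1.5750 = 3.1111
Critical value: t_{0.005,14} = ±2.977
p-value ≈ 0.0077
Decision: reject H₀

Answer: t = 3.1111, reject H₀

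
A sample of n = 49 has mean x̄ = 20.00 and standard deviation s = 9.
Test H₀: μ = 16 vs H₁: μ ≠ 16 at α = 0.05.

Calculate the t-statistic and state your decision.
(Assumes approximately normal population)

df = n - 1 = 48
SE = s/√n = 9/√49 = 1.2857
t = (x̄ - μ₀)/SE = (20.00 - 16)/1.2857 = 3.1111
Critical value: t_{0.025,48} = ±2.011
p-value ≈ 0.0031
Decision: reject H₀

Answer: t = 3.1111, reject H₀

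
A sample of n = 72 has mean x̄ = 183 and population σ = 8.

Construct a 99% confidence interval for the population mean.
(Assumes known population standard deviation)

Confidence level: 99%, α = 0.01
z_0.005 = 2.576
SE = σ/√n = 8/√72 = 0.9428
Margin of error = 2.576 × 0.9428 = 2.4287
CI: x̄ ± margin = 183 ± 2.4287
CI: (180.5713, 185.4287)

Answer: (180.5713, 185.4287)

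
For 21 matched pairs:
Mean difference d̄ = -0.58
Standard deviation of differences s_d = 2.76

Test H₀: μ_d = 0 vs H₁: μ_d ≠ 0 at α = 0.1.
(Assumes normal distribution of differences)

Answer: t = -0.9630, fail to reject H₀

Derivation:
df = n - 1 = 20
SE = s_d/√n = 2.76/√21 = 0.6023
t = d̄/SE = -0.58/0.6023 = -0.9630
Critical value: t_{0.05,20} = ±1.725
p-value ≈ 0.3470
Decision: fail to reject H₀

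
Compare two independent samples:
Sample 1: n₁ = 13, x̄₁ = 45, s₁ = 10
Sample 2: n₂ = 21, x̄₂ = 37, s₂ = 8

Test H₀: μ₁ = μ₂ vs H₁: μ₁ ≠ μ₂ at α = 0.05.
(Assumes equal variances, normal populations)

Pooled variance: s²_p = [12×10² + 20×8²]/(32) = 77.5000
s_p = 8.8034
SE = s_p×√(1/n₁ + 1/n₂) = 8.8034×√(1/13 + 1/21) = 3.1068
t = (x̄₁ - x̄₂)/SE = (45 - 37)/3.1068 = 2.5750
df = 32, t-critical = ±2.037
Decision: reject H₀

Answer: t = 2.5750, reject H₀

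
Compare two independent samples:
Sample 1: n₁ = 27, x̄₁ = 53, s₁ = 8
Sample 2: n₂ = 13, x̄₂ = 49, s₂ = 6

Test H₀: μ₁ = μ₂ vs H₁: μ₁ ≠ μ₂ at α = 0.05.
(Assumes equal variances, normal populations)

Answer: t = 1.5955, fail to reject H₀

Derivation:
Pooled variance: s²_p = [26×8² + 12×6²]/(38) = 55.1579
s_p = 7.4268
SE = s_p×√(1/n₁ + 1/n₂) = 7.4268×√(1/27 + 1/13) = 2.5071
t = (x̄₁ - x̄₂)/SE = (53 - 49)/2.5071 = 1.5955
df = 38, t-critical = ±2.024
Decision: fail to reject H₀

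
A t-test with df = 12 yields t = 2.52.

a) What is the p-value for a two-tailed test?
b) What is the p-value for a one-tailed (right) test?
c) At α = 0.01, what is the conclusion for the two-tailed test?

Answer: a) 0.0269, b) 0.0135, c) fail to reject H₀

Derivation:
Using t-distribution with df = 12:
a) Two-tailed: p = 2×P(T > 2.52) = 0.0269
b) One-tailed: p = P(T > 2.52) = 0.0135
c) 0.0269 ≥ 0.01, fail to reject H₀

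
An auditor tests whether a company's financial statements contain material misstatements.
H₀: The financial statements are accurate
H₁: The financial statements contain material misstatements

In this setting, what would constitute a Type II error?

Type I error: rejecting H₀ when it is actually true (false positive).
Type II error: failing to reject H₀ when H₁ is actually true (false negative).

Answer: Failing to detect material misstatements that are actually present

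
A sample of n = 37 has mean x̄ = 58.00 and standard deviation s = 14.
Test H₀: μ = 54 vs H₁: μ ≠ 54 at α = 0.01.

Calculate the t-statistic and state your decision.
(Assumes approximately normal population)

Answer: t = 1.7379, fail to reject H₀

Derivation:
df = n - 1 = 36
SE = s/√n = 14/√37 = 2.3016
t = (x̄ - μ₀)/SE = (58.00 - 54)/2.3016 = 1.7379
Critical value: t_{0.005,36} = ±2.719
p-value ≈ 0.0908
Decision: fail to reject H₀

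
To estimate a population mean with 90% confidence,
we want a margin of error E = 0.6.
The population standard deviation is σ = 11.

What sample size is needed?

Answer: n = 910

Derivation:
z_0.05 = 1.645
n = (z×σ/E)² = (1.645×11/0.6)²
n = 909.5251
Round up: n = 910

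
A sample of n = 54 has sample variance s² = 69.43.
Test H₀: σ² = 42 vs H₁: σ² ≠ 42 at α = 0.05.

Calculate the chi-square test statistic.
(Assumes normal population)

df = n - 1 = 53
χ² = (n-1)s²/σ₀² = 53×69.43/42 = 87.6140
Critical values: χ²_{0.975,53} = 34.776, χ²_{0.025,53} = 75.002
Rejection region: χ² < 34.776 or χ² > 75.002
Decision: reject H₀

Answer: χ² = 87.6140, reject H₀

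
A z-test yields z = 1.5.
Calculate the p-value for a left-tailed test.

For z = 1.5:
p = P(Z < 1.5) = Φ(1.5) = 0.9332

Answer: p-value ≈ 0.9332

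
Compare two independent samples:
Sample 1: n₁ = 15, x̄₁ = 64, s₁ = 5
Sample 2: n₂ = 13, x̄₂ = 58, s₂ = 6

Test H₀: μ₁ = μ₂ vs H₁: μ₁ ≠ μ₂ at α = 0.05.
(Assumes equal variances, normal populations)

Pooled variance: s²_p = [14×5² + 12×6²]/(26) = 30.0769
s_p = 5.4842
SE = s_p×√(1/n₁ + 1/n₂) = 5.4842×√(1/15 + 1/13) = 2.0781
t = (x̄₁ - x̄₂)/SE = (64 - 58)/2.0781 = 2.8873
df = 26, t-critical = ±2.056
Decision: reject H₀

Answer: t = 2.8873, reject H₀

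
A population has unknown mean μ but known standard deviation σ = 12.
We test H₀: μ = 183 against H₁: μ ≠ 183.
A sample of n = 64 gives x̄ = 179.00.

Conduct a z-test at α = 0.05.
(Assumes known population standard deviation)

Answer: z = -2.6667, reject H₀

Derivation:
Standard error: SE = σ/√n = 12/√64 = 1.5000
z-statistic: z = (x̄ - μ₀)/SE = (179.00 - 183)/1.5000 = -2.6667
Critical value: ±1.960
p-value = 0.0077
Decision: reject H₀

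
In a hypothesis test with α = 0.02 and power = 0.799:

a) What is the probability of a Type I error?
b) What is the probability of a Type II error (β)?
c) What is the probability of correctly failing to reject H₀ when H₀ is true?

Answer: a) 0.02, b) 0.201, c) 0.98

Derivation:
a) Type I error probability = α = 0.02
b) Power = P(reject H₀ | H₁ true) = 1 - β = 0.799, so Type II error probability = β = 1 - Power = 0.201
c) P(fail to reject H₀ | H₀ true) = 1 - α = 0.98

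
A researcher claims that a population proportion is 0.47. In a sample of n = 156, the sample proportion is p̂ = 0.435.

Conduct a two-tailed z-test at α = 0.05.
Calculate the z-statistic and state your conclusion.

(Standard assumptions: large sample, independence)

H₀: p = 0.47, H₁: p ≠ 0.47
Standard error: SE = √(p₀(1-p₀)/n) = √(0.47×0.53/156) = 0.039960
z-statistic: z = (p̂ - p₀)/SE = (0.435 - 0.47)/0.039960 = -0.8759
Critical value: z_0.025 = ±1.960
p-value = 0.3811
Decision: fail to reject H₀ at α = 0.05

Answer: z = -0.8759, fail to reject H₀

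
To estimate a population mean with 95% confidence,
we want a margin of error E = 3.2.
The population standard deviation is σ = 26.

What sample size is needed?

Answer: n = 254

Derivation:
z_0.025 = 1.960
n = (z×σ/E)² = (1.960×26/3.2)²
n = 253.6056
Round up: n = 254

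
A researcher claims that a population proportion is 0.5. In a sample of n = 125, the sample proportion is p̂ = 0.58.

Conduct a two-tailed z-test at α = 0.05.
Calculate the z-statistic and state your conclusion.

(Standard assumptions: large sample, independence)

Answer: z = 1.7889, fail to reject H₀

Derivation:
H₀: p = 0.5, H₁: p ≠ 0.5
Standard error: SE = √(p₀(1-p₀)/n) = √(0.5×0.5/125) = 0.044721
z-statistic: z = (p̂ - p₀)/SE = (0.58 - 0.5)/0.044721 = 1.7889
Critical value: z_0.025 = ±1.960
p-value = 0.0736
Decision: fail to reject H₀ at α = 0.05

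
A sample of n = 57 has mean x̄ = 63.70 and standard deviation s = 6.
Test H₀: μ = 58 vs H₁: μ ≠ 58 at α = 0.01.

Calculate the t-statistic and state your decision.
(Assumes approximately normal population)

df = n - 1 = 56
SE = s/√n = 6/√57 = 0.7947
t = (x̄ - μ₀)/SE = (63.70 - 58)/0.7947 = 7.1725
Critical value: t_{0.005,56} = ±2.667
p-value < 0.0001
Decision: reject H₀

Answer: t = 7.1725, reject H₀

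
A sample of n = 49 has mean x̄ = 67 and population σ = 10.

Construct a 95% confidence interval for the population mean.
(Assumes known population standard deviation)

Answer: (64.1999, 69.8001)

Derivation:
Confidence level: 95%, α = 0.05
z_0.025 = 1.960
SE = σ/√n = 10/√49 = 1.4286
Margin of error = 1.960 × 1.4286 = 2.8001
CI: x̄ ± margin = 67 ± 2.8001
CI: (64.1999, 69.8001)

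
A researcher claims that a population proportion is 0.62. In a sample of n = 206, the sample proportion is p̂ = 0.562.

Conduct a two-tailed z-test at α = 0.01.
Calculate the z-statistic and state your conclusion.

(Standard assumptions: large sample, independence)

H₀: p = 0.62, H₁: p ≠ 0.62
Standard error: SE = √(p₀(1-p₀)/n) = √(0.62×0.38/206) = 0.033818
z-statistic: z = (p̂ - p₀)/SE = (0.562 - 0.62)/0.033818 = -1.7151
Critical value: z_0.005 = ±2.576
p-value = 0.0863
Decision: fail to reject H₀ at α = 0.01

Answer: z = -1.7151, fail to reject H₀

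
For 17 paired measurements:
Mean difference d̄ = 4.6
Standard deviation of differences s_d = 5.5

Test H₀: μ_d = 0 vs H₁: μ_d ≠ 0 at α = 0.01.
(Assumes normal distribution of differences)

Answer: t = 3.4485, reject H₀

Derivation:
df = n - 1 = 16
SE = s_d/√n = 5.5/√17 = 1.3339
t = d̄/SE = 4.6/1.3339 = 3.4485
Critical value: t_{0.005,16} = ±2.921
p-value ≈ 0.0033
Decision: reject H₀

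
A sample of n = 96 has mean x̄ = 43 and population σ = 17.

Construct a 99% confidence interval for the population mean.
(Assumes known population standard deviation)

Confidence level: 99%, α = 0.01
z_0.005 = 2.576
SE = σ/√n = 17/√96 = 1.7351
Margin of error = 2.576 × 1.7351 = 4.4696
CI: x̄ ± margin = 43 ± 4.4696
CI: (38.5304, 47.4696)

Answer: (38.5304, 47.4696)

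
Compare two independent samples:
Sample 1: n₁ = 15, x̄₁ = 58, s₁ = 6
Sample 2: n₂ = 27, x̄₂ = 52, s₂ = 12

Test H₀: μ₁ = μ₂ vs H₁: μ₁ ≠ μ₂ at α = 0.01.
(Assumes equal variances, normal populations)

Answer: t = 1.8080, fail to reject H₀

Derivation:
Pooled variance: s²_p = [14×6² + 26×12²]/(40) = 106.2000
s_p = 10.3053
SE = s_p×√(1/n₁ + 1/n₂) = 10.3053×√(1/15 + 1/27) = 3.3186
t = (x̄₁ - x̄₂)/SE = (58 - 52)/3.3186 = 1.8080
df = 40, t-critical = ±2.704
Decision: fail to reject H₀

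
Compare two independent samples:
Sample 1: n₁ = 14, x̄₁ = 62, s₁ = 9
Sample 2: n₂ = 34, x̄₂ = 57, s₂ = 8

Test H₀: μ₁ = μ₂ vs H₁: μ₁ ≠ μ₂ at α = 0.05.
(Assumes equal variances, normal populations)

Pooled variance: s²_p = [13×9² + 33×8²]/(46) = 68.8043
s_p = 8.2948
SE = s_p×√(1/n₁ + 1/n₂) = 8.2948×√(1/14 + 1/34) = 2.6340
t = (x̄₁ - x̄₂)/SE = (62 - 57)/2.6340 = 1.8983
df = 46, t-critical = ±2.013
Decision: fail to reject H₀

Answer: t = 1.8983, fail to reject H₀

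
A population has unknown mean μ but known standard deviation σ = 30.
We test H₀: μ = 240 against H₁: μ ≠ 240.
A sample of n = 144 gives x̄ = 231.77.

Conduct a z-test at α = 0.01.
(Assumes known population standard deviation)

Standard error: SE = σ/√n = 30/√144 = 2.5000
z-statistic: z = (x̄ - μ₀)/SE = (231.77 - 240)/2.5000 = -3.2920
Critical value: ±2.576
p-value = 0.0010
Decision: reject H₀

Answer: z = -3.2920, reject H₀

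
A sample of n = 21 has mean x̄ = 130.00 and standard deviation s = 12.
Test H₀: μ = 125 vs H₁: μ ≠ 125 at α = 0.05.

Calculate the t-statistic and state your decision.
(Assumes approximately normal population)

Answer: t = 1.9094, fail to reject H₀

Derivation:
df = n - 1 = 20
SE = s/√n = 12/√21 = 2.6186
t = (x̄ - μ₀)/SE = (130.00 - 125)/2.6186 = 1.9094
Critical value: t_{0.025,20} = ±2.086
p-value ≈ 0.0707
Decision: fail to reject H₀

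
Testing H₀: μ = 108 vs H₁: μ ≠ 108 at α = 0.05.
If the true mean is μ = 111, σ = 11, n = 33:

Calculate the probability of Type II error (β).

SE = σ/√n = 11/√33 = 1.9149
Critical values: μ₀ ± z_0.025×SE = 108 ± 1.960×1.9149
Acceptance region: (104.2468, 111.7532)
Under H₁ (μ = 111): z_high = (111.7532 - 111)/1.9149 = 0.3933, z_low = (104.2468 - 111)/1.9149 = -3.5267
β = P(not reject | H₁) = Φ(0.3933) - Φ(-3.5267) ≈ 0.6527

Answer: β ≈ 0.6527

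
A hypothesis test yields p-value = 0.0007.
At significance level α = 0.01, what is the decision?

Compare p-value to α:
0.0007 < 0.01
Decision: reject H₀

Answer: reject H₀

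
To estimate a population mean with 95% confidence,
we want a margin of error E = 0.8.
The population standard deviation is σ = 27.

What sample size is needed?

z_0.025 = 1.960
n = (z×σ/E)² = (1.960×27/0.8)²
n = 4375.8225
Round up: n = 4376

Answer: n = 4376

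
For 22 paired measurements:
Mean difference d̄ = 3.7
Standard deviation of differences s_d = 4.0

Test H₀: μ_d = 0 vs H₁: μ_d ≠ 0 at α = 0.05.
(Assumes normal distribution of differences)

df = n - 1 = 21
SE = s_d/√n = 4.0/√22 = 0.8528
t = d̄/SE = 3.7/0.8528 = 4.3386
Critical value: t_{0.025,21} = ±2.080
p-value ≈ 0.0003
Decision: reject H₀

Answer: t = 4.3386, reject H₀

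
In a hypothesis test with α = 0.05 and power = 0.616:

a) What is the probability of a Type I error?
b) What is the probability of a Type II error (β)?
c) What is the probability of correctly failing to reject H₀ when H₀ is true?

Answer: a) 0.05, b) 0.384, c) 0.95

Derivation:
a) Type I error probability = α = 0.05
b) Power = P(reject H₀ | H₁ true) = 1 - β = 0.616, so Type II error probability = β = 1 - Power = 0.384
c) P(fail to reject H₀ | H₀ true) = 1 - α = 0.95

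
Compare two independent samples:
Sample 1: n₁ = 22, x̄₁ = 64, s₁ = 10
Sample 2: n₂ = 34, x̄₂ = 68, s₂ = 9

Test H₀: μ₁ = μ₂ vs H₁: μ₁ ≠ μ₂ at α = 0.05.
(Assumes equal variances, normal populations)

Answer: t = -1.5550, fail to reject H₀

Derivation:
Pooled variance: s²_p = [21×10² + 33×9²]/(54) = 88.3889
s_p = 9.4015
SE = s_p×√(1/n₁ + 1/n₂) = 9.4015×√(1/22 + 1/34) = 2.5724
t = (x̄₁ - x̄₂)/SE = (64 - 68)/2.5724 = -1.5550
df = 54, t-critical = ±2.005
Decision: fail to reject H₀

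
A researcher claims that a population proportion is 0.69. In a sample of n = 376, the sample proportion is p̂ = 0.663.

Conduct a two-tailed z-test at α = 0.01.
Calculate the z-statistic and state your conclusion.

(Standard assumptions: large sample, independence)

Answer: z = -1.1320, fail to reject H₀

Derivation:
H₀: p = 0.69, H₁: p ≠ 0.69
Standard error: SE = √(p₀(1-p₀)/n) = √(0.69×0.31/376) = 0.023851
z-statistic: z = (p̂ - p₀)/SE = (0.663 - 0.69)/0.023851 = -1.1320
Critical value: z_0.005 = ±2.576
p-value = 0.2576
Decision: fail to reject H₀ at α = 0.01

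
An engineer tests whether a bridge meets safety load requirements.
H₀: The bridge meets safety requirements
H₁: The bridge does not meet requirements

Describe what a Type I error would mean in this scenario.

Answer: Unnecessarily closing a safe bridge for repairs

Derivation:
Type I error: rejecting H₀ when it is actually true (false positive).
Type II error: failing to reject H₀ when H₁ is actually true (false negative).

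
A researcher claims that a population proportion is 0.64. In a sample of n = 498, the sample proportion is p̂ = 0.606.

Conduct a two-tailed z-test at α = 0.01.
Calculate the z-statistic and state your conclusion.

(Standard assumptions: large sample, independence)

H₀: p = 0.64, H₁: p ≠ 0.64
Standard error: SE = √(p₀(1-p₀)/n) = √(0.64×0.36/498) = 0.021509
z-statistic: z = (p̂ - p₀)/SE = (0.606 - 0.64)/0.021509 = -1.5807
Critical value: z_0.005 = ±2.576
p-value = 0.1139
Decision: fail to reject H₀ at α = 0.01

Answer: z = -1.5807, fail to reject H₀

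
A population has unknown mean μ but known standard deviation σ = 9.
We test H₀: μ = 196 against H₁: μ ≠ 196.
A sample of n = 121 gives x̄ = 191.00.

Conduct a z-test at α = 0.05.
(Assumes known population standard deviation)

Standard error: SE = σ/√n = 9/√121 = 0.8182
z-statistic: z = (x̄ - μ₀)/SE = (191.00 - 196)/0.8182 = -6.1110
Critical value: ±1.960
p-value < 0.0001
Decision: reject H₀

Answer: z = -6.1110, reject H₀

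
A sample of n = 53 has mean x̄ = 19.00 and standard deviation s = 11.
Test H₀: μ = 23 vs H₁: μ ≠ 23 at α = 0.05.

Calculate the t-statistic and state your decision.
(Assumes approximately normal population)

Answer: t = -2.6473, reject H₀

Derivation:
df = n - 1 = 52
SE = s/√n = 11/√53 = 1.5110
t = (x̄ - μ₀)/SE = (19.00 - 23)/1.5110 = -2.6473
Critical value: t_{0.025,52} = ±2.007
p-value ≈ 0.0107
Decision: reject H₀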